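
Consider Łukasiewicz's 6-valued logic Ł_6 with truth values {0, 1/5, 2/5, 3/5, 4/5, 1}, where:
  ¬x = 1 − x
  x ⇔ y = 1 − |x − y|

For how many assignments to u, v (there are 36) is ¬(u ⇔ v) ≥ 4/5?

6

value 1: 2 assignments (counts)
value 4/5: 4 assignments (counts)
value 3/5: 6 assignments
value 2/5: 8 assignments
value 1/5: 10 assignments
value 0: 6 assignments
So 6 of the 36 assignments meet the threshold.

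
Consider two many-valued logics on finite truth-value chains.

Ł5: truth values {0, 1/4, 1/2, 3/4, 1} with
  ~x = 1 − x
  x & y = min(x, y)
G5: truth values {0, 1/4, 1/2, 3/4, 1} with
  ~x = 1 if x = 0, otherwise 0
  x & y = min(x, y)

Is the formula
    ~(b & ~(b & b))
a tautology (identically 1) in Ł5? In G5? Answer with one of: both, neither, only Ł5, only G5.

only G5

In Ł5: at b = 1/4 the value is 3/4 — not a tautology.
In G5: every assignment gives 1 — tautology.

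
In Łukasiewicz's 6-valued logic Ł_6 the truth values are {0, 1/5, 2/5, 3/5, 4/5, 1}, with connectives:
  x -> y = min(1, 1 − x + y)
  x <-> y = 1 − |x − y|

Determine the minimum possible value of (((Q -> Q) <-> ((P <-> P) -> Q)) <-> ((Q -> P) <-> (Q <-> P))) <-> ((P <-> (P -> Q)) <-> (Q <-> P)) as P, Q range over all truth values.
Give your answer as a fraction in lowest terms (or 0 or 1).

3/5

Take P = 1/5, Q = 0:
Q -> Q = 0 -> 0 = 1
P <-> P = 1/5 <-> 1/5 = 1
(P <-> P) -> Q = 1 -> 0 = 0
(Q -> Q) <-> ((P <-> P) -> Q) = 1 <-> 0 = 0
Q -> P = 0 -> 1/5 = 1
Q <-> P = 0 <-> 1/5 = 4/5
(Q -> P) <-> (Q <-> P) = 1 <-> 4/5 = 4/5
((Q -> Q) <-> ((P <-> P) -> Q)) <-> ((Q -> P) <-> (Q <-> P)) = 0 <-> 4/5 = 1/5
P -> Q = 1/5 -> 0 = 4/5
P <-> (P -> Q) = 1/5 <-> 4/5 = 2/5
Q <-> P = 0 <-> 1/5 = 4/5
(P <-> (P -> Q)) <-> (Q <-> P) = 2/5 <-> 4/5 = 3/5
(((Q -> Q) <-> ((P <-> P) -> Q)) <-> ((Q -> P) <-> (Q <-> P))) <-> ((P <-> (P -> Q)) <-> (Q <-> P)) = 1/5 <-> 3/5 = 3/5
No assignment yields a value below 3/5, so this is the minimum.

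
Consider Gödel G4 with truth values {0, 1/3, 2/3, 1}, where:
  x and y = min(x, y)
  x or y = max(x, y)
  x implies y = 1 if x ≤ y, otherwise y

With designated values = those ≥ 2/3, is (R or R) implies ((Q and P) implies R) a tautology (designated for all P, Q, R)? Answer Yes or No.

At P = 1/3, Q = 0, R = 1, for instance:
R or R = 1 or 1 = 1
Q and P = 0 and 1/3 = 0
(Q and P) implies R = 0 implies 1 = 1
(R or R) implies ((Q and P) implies R) = 1 implies 1 = 1
and checking the remaining 63 assignments likewise gives ≥ 2/3 in every case.

Yes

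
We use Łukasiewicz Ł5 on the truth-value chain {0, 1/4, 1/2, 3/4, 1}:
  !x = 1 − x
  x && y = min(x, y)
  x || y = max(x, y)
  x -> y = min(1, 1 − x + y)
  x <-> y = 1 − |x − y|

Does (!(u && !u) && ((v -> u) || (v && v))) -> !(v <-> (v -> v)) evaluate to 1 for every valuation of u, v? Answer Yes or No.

No

Counterexample: take u = 0, v = 3/4.
!u = !0 = 1
u && !u = 0 && 1 = 0
!(u && !u) = !0 = 1
v -> u = 3/4 -> 0 = 1/4
v && v = 3/4 && 3/4 = 3/4
(v -> u) || (v && v) = 1/4 || 3/4 = 3/4
!(u && !u) && ((v -> u) || (v && v)) = 1 && 3/4 = 3/4
v -> v = 3/4 -> 3/4 = 1
v <-> (v -> v) = 3/4 <-> 1 = 3/4
!(v <-> (v -> v)) = !3/4 = 1/4
(!(u && !u) && ((v -> u) || (v && v))) -> !(v <-> (v -> v)) = 3/4 -> 1/4 = 1/2
This gives 1/2 ≠ 1.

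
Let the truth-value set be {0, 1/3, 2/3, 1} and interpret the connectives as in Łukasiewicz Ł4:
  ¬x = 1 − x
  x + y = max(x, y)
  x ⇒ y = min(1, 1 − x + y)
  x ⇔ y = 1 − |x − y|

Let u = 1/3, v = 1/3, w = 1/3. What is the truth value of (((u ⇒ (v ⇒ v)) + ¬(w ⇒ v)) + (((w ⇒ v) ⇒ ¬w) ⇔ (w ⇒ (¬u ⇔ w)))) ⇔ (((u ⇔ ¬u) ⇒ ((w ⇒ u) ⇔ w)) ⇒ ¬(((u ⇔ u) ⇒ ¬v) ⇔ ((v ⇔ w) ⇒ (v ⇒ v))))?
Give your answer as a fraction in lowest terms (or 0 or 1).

2/3

v ⇒ v = 1/3 ⇒ 1/3 = 1
u ⇒ (v ⇒ v) = 1/3 ⇒ 1 = 1
w ⇒ v = 1/3 ⇒ 1/3 = 1
¬(w ⇒ v) = ¬1 = 0
(u ⇒ (v ⇒ v)) + ¬(w ⇒ v) = 1 + 0 = 1
w ⇒ v = 1/3 ⇒ 1/3 = 1
¬w = ¬1/3 = 2/3
(w ⇒ v) ⇒ ¬w = 1 ⇒ 2/3 = 2/3
¬u = ¬1/3 = 2/3
¬u ⇔ w = 2/3 ⇔ 1/3 = 2/3
w ⇒ (¬u ⇔ w) = 1/3 ⇒ 2/3 = 1
((w ⇒ v) ⇒ ¬w) ⇔ (w ⇒ (¬u ⇔ w)) = 2/3 ⇔ 1 = 2/3
((u ⇒ (v ⇒ v)) + ¬(w ⇒ v)) + (((w ⇒ v) ⇒ ¬w) ⇔ (w ⇒ (¬u ⇔ w))) = 1 + 2/3 = 1
¬u = ¬1/3 = 2/3
u ⇔ ¬u = 1/3 ⇔ 2/3 = 2/3
w ⇒ u = 1/3 ⇒ 1/3 = 1
(w ⇒ u) ⇔ w = 1 ⇔ 1/3 = 1/3
(u ⇔ ¬u) ⇒ ((w ⇒ u) ⇔ w) = 2/3 ⇒ 1/3 = 2/3
u ⇔ u = 1/3 ⇔ 1/3 = 1
¬v = ¬1/3 = 2/3
(u ⇔ u) ⇒ ¬v = 1 ⇒ 2/3 = 2/3
v ⇔ w = 1/3 ⇔ 1/3 = 1
v ⇒ v = 1/3 ⇒ 1/3 = 1
(v ⇔ w) ⇒ (v ⇒ v) = 1 ⇒ 1 = 1
((u ⇔ u) ⇒ ¬v) ⇔ ((v ⇔ w) ⇒ (v ⇒ v)) = 2/3 ⇔ 1 = 2/3
¬(((u ⇔ u) ⇒ ¬v) ⇔ ((v ⇔ w) ⇒ (v ⇒ v))) = ¬2/3 = 1/3
((u ⇔ ¬u) ⇒ ((w ⇒ u) ⇔ w)) ⇒ ¬(((u ⇔ u) ⇒ ¬v) ⇔ ((v ⇔ w) ⇒ (v ⇒ v))) = 2/3 ⇒ 1/3 = 2/3
(((u ⇒ (v ⇒ v)) + ¬(w ⇒ v)) + (((w ⇒ v) ⇒ ¬w) ⇔ (w ⇒ (¬u ⇔ w)))) ⇔ (((u ⇔ ¬u) ⇒ ((w ⇒ u) ⇔ w)) ⇒ ¬(((u ⇔ u) ⇒ ¬v) ⇔ ((v ⇔ w) ⇒ (v ⇒ v)))) = 1 ⇔ 2/3 = 2/3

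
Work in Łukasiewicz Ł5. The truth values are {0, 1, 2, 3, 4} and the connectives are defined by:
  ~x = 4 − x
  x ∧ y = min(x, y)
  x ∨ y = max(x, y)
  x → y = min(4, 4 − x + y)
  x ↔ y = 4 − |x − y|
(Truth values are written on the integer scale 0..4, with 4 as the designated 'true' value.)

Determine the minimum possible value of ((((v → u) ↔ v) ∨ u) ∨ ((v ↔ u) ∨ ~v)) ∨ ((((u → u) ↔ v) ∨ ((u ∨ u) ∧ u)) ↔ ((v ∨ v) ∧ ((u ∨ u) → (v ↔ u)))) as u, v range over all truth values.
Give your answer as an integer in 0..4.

3

Take u = 2, v = 1:
v → u = 1 → 2 = 4
(v → u) ↔ v = 4 ↔ 1 = 1
((v → u) ↔ v) ∨ u = 1 ∨ 2 = 2
v ↔ u = 1 ↔ 2 = 3
~v = ~1 = 3
(v ↔ u) ∨ ~v = 3 ∨ 3 = 3
(((v → u) ↔ v) ∨ u) ∨ ((v ↔ u) ∨ ~v) = 2 ∨ 3 = 3
u → u = 2 → 2 = 4
(u → u) ↔ v = 4 ↔ 1 = 1
u ∨ u = 2 ∨ 2 = 2
(u ∨ u) ∧ u = 2 ∧ 2 = 2
((u → u) ↔ v) ∨ ((u ∨ u) ∧ u) = 1 ∨ 2 = 2
v ∨ v = 1 ∨ 1 = 1
u ∨ u = 2 ∨ 2 = 2
v ↔ u = 1 ↔ 2 = 3
(u ∨ u) → (v ↔ u) = 2 → 3 = 4
(v ∨ v) ∧ ((u ∨ u) → (v ↔ u)) = 1 ∧ 4 = 1
(((u → u) ↔ v) ∨ ((u ∨ u) ∧ u)) ↔ ((v ∨ v) ∧ ((u ∨ u) → (v ↔ u))) = 2 ↔ 1 = 3
((((v → u) ↔ v) ∨ u) ∨ ((v ↔ u) ∨ ~v)) ∨ ((((u → u) ↔ v) ∨ ((u ∨ u) ∧ u)) ↔ ((v ∨ v) ∧ ((u ∨ u) → (v ↔ u)))) = 3 ∨ 3 = 3
No assignment yields a value below 3, so this is the minimum.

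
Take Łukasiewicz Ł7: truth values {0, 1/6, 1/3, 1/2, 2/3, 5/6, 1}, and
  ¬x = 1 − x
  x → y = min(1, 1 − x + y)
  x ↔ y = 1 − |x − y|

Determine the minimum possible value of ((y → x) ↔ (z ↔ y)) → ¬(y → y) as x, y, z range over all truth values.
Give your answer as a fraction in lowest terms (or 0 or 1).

Take x = 0, y = 0, z = 0:
y → x = 0 → 0 = 1
z ↔ y = 0 ↔ 0 = 1
(y → x) ↔ (z ↔ y) = 1 ↔ 1 = 1
y → y = 0 → 0 = 1
¬(y → y) = ¬1 = 0
((y → x) ↔ (z ↔ y)) → ¬(y → y) = 1 → 0 = 0
No assignment yields a value below 0, so this is the minimum.

0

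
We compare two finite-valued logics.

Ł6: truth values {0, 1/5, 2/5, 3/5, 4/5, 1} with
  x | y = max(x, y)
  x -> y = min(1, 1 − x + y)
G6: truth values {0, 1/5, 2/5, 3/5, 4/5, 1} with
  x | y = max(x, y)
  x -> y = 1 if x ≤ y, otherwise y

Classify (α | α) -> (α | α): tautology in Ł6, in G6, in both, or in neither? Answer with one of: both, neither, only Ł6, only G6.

In Ł6: every assignment gives 1 — tautology.
In G6: every assignment gives 1 — tautology.

both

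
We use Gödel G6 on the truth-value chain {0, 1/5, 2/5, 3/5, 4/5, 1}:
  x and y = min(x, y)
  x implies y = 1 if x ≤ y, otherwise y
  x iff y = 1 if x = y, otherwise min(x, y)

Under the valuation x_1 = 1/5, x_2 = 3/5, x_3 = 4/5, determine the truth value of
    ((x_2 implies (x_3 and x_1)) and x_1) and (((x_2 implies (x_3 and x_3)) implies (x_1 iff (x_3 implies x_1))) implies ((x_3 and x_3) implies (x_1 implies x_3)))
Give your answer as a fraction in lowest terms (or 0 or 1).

x_3 and x_1 = 4/5 and 1/5 = 1/5
x_2 implies (x_3 and x_1) = 3/5 implies 1/5 = 1/5
(x_2 implies (x_3 and x_1)) and x_1 = 1/5 and 1/5 = 1/5
x_3 and x_3 = 4/5 and 4/5 = 4/5
x_2 implies (x_3 and x_3) = 3/5 implies 4/5 = 1
x_3 implies x_1 = 4/5 implies 1/5 = 1/5
x_1 iff (x_3 implies x_1) = 1/5 iff 1/5 = 1
(x_2 implies (x_3 and x_3)) implies (x_1 iff (x_3 implies x_1)) = 1 implies 1 = 1
x_3 and x_3 = 4/5 and 4/5 = 4/5
x_1 implies x_3 = 1/5 implies 4/5 = 1
(x_3 and x_3) implies (x_1 implies x_3) = 4/5 implies 1 = 1
((x_2 implies (x_3 and x_3)) implies (x_1 iff (x_3 implies x_1))) implies ((x_3 and x_3) implies (x_1 implies x_3)) = 1 implies 1 = 1
((x_2 implies (x_3 and x_1)) and x_1) and (((x_2 implies (x_3 and x_3)) implies (x_1 iff (x_3 implies x_1))) implies ((x_3 and x_3) implies (x_1 implies x_3))) = 1/5 and 1 = 1/5

1/5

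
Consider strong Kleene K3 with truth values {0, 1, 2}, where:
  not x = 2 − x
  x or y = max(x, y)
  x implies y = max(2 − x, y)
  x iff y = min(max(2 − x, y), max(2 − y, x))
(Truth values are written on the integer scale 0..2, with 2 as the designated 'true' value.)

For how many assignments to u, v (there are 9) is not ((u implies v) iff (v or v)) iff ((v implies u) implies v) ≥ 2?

u = 0, v = 0 ↦ 0  <
u = 0, v = 1 ↦ 1  <
u = 0, v = 2 ↦ 0  <
u = 1, v = 0 ↦ 1  <
u = 1, v = 1 ↦ 1  <
u = 1, v = 2 ↦ 0  <
u = 2, v = 0 ↦ 2  ≥
u = 2, v = 1 ↦ 1  <
u = 2, v = 2 ↦ 0  <
So 1 of the 9 assignments meets the threshold.

1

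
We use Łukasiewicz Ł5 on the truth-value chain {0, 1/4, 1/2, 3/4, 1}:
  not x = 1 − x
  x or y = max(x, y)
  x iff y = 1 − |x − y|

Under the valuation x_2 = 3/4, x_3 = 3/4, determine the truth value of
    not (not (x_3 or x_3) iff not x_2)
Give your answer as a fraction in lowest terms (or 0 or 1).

0

x_3 or x_3 = 3/4 or 3/4 = 3/4
not (x_3 or x_3) = not 3/4 = 1/4
not x_2 = not 3/4 = 1/4
not (x_3 or x_3) iff not x_2 = 1/4 iff 1/4 = 1
not (not (x_3 or x_3) iff not x_2) = not 1 = 0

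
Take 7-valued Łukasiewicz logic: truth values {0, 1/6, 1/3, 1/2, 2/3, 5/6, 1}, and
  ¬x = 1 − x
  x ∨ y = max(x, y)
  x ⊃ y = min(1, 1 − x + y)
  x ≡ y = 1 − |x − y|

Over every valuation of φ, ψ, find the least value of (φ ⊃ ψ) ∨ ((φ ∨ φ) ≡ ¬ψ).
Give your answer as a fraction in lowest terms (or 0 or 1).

Take φ = 1/2, ψ = 0:
φ ⊃ ψ = 1/2 ⊃ 0 = 1/2
φ ∨ φ = 1/2 ∨ 1/2 = 1/2
¬ψ = ¬0 = 1
(φ ∨ φ) ≡ ¬ψ = 1/2 ≡ 1 = 1/2
(φ ⊃ ψ) ∨ ((φ ∨ φ) ≡ ¬ψ) = 1/2 ∨ 1/2 = 1/2
No assignment yields a value below 1/2, so this is the minimum.

1/2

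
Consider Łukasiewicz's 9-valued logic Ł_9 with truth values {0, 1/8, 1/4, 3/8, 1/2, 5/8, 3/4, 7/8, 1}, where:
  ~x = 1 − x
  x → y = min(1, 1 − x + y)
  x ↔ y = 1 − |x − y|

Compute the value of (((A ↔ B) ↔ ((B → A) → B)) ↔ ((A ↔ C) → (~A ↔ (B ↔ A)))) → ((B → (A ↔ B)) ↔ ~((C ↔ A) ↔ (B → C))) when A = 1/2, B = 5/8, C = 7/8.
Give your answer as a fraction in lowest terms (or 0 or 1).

A ↔ B = 1/2 ↔ 5/8 = 7/8
B → A = 5/8 → 1/2 = 7/8
(B → A) → B = 7/8 → 5/8 = 3/4
(A ↔ B) ↔ ((B → A) → B) = 7/8 ↔ 3/4 = 7/8
A ↔ C = 1/2 ↔ 7/8 = 5/8
~A = ~1/2 = 1/2
B ↔ A = 5/8 ↔ 1/2 = 7/8
~A ↔ (B ↔ A) = 1/2 ↔ 7/8 = 5/8
(A ↔ C) → (~A ↔ (B ↔ A)) = 5/8 → 5/8 = 1
((A ↔ B) ↔ ((B → A) → B)) ↔ ((A ↔ C) → (~A ↔ (B ↔ A))) = 7/8 ↔ 1 = 7/8
A ↔ B = 1/2 ↔ 5/8 = 7/8
B → (A ↔ B) = 5/8 → 7/8 = 1
C ↔ A = 7/8 ↔ 1/2 = 5/8
B → C = 5/8 → 7/8 = 1
(C ↔ A) ↔ (B → C) = 5/8 ↔ 1 = 5/8
~((C ↔ A) ↔ (B → C)) = ~5/8 = 3/8
(B → (A ↔ B)) ↔ ~((C ↔ A) ↔ (B → C)) = 1 ↔ 3/8 = 3/8
(((A ↔ B) ↔ ((B → A) → B)) ↔ ((A ↔ C) → (~A ↔ (B ↔ A)))) → ((B → (A ↔ B)) ↔ ~((C ↔ A) ↔ (B → C))) = 7/8 → 3/8 = 1/2

1/2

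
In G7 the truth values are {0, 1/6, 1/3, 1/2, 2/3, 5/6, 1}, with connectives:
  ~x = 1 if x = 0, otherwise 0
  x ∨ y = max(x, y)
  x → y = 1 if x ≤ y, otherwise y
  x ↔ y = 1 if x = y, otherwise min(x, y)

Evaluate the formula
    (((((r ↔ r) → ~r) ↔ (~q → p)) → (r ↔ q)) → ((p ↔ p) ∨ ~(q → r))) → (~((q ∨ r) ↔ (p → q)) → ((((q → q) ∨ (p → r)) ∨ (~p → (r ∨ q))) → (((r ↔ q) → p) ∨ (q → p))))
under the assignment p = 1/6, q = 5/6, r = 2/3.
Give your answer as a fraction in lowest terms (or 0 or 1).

1

r ↔ r = 2/3 ↔ 2/3 = 1
~r = ~2/3 = 0
(r ↔ r) → ~r = 1 → 0 = 0
~q = ~5/6 = 0
~q → p = 0 → 1/6 = 1
((r ↔ r) → ~r) ↔ (~q → p) = 0 ↔ 1 = 0
r ↔ q = 2/3 ↔ 5/6 = 2/3
(((r ↔ r) → ~r) ↔ (~q → p)) → (r ↔ q) = 0 → 2/3 = 1
p ↔ p = 1/6 ↔ 1/6 = 1
q → r = 5/6 → 2/3 = 2/3
~(q → r) = ~2/3 = 0
(p ↔ p) ∨ ~(q → r) = 1 ∨ 0 = 1
((((r ↔ r) → ~r) ↔ (~q → p)) → (r ↔ q)) → ((p ↔ p) ∨ ~(q → r)) = 1 → 1 = 1
q ∨ r = 5/6 ∨ 2/3 = 5/6
p → q = 1/6 → 5/6 = 1
(q ∨ r) ↔ (p → q) = 5/6 ↔ 1 = 5/6
~((q ∨ r) ↔ (p → q)) = ~5/6 = 0
q → q = 5/6 → 5/6 = 1
p → r = 1/6 → 2/3 = 1
(q → q) ∨ (p → r) = 1 ∨ 1 = 1
~p = ~1/6 = 0
r ∨ q = 2/3 ∨ 5/6 = 5/6
~p → (r ∨ q) = 0 → 5/6 = 1
((q → q) ∨ (p → r)) ∨ (~p → (r ∨ q)) = 1 ∨ 1 = 1
r ↔ q = 2/3 ↔ 5/6 = 2/3
(r ↔ q) → p = 2/3 → 1/6 = 1/6
q → p = 5/6 → 1/6 = 1/6
((r ↔ q) → p) ∨ (q → p) = 1/6 ∨ 1/6 = 1/6
(((q → q) ∨ (p → r)) ∨ (~p → (r ∨ q))) → (((r ↔ q) → p) ∨ (q → p)) = 1 → 1/6 = 1/6
~((q ∨ r) ↔ (p → q)) → ((((q → q) ∨ (p → r)) ∨ (~p → (r ∨ q))) → (((r ↔ q) → p) ∨ (q → p))) = 0 → 1/6 = 1
(((((r ↔ r) → ~r) ↔ (~q → p)) → (r ↔ q)) → ((p ↔ p) ∨ ~(q → r))) → (~((q ∨ r) ↔ (p → q)) → ((((q → q) ∨ (p → r)) ∨ (~p → (r ∨ q))) → (((r ↔ q) → p) ∨ (q → p)))) = 1 → 1 = 1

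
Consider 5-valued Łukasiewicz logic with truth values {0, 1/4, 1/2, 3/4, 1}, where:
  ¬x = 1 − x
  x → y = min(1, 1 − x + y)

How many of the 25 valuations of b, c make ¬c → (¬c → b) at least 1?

19

value 1: 19 assignments (counts)
value 3/4: 2 assignments
value 1/2: 2 assignments
value 1/4: 1 assignment
value 0: 1 assignment
So 19 of the 25 assignments meet the threshold.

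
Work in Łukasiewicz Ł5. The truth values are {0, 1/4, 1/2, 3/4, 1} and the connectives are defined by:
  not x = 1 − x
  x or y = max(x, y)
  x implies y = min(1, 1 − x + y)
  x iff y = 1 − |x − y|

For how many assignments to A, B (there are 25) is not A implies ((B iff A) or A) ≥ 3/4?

21

value 1: 19 assignments (counts)
value 3/4: 2 assignments (counts)
value 1/2: 2 assignments
value 1/4: 1 assignment
value 0: 1 assignment
So 21 of the 25 assignments meet the threshold.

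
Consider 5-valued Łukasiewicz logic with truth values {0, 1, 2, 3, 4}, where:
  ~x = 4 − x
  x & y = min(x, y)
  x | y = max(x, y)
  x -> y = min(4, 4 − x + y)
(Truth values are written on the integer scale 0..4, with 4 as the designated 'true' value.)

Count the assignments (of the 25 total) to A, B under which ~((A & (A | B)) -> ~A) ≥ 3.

5

value 4: 5 assignments (counts)
value 2: 5 assignments
value 0: 15 assignments
So 5 of the 25 assignments meet the threshold.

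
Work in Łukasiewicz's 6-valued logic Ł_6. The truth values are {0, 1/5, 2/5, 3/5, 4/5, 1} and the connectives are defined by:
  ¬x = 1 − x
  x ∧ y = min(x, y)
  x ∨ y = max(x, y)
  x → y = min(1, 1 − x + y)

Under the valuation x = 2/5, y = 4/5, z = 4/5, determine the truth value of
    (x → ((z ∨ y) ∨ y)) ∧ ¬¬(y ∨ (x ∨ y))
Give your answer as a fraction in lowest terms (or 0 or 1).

z ∨ y = 4/5 ∨ 4/5 = 4/5
(z ∨ y) ∨ y = 4/5 ∨ 4/5 = 4/5
x → ((z ∨ y) ∨ y) = 2/5 → 4/5 = 1
x ∨ y = 2/5 ∨ 4/5 = 4/5
y ∨ (x ∨ y) = 4/5 ∨ 4/5 = 4/5
¬(y ∨ (x ∨ y)) = ¬4/5 = 1/5
¬¬(y ∨ (x ∨ y)) = ¬1/5 = 4/5
(x → ((z ∨ y) ∨ y)) ∧ ¬¬(y ∨ (x ∨ y)) = 1 ∧ 4/5 = 4/5

4/5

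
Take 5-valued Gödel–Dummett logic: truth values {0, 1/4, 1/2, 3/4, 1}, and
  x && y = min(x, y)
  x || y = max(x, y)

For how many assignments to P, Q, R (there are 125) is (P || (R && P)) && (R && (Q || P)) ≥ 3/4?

20

value 1: 5 assignments (counts)
value 3/4: 15 assignments (counts)
value 1/2: 25 assignments
value 1/4: 35 assignments
value 0: 45 assignments
So 20 of the 125 assignments meet the threshold.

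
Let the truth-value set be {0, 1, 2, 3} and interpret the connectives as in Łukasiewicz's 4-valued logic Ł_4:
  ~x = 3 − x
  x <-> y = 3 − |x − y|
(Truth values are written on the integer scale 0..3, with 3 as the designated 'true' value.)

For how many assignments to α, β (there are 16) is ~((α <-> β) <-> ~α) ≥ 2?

5

α = 0, β = 0 ↦ 0  <
α = 0, β = 1 ↦ 1  <
α = 0, β = 2 ↦ 2  ≥
α = 0, β = 3 ↦ 3  ≥
α = 1, β = 0 ↦ 0  <
α = 1, β = 1 ↦ 1  <
α = 1, β = 2 ↦ 0  <
α = 1, β = 3 ↦ 1  <
α = 2, β = 0 ↦ 0  <
α = 2, β = 1 ↦ 1  <
α = 2, β = 2 ↦ 2  ≥
α = 2, β = 3 ↦ 1  <
α = 3, β = 0 ↦ 0  <
α = 3, β = 1 ↦ 1  <
α = 3, β = 2 ↦ 2  ≥
α = 3, β = 3 ↦ 3  ≥
So 5 of the 16 assignments meet the threshold.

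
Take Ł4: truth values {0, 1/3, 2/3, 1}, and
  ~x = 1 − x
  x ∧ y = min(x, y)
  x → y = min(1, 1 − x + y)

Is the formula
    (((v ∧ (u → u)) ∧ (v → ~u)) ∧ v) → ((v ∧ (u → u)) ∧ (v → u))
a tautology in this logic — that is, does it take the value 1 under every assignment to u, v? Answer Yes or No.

Counterexample: take u = 0, v = 2/3.
u → u = 0 → 0 = 1
v ∧ (u → u) = 2/3 ∧ 1 = 2/3
~u = ~0 = 1
v → ~u = 2/3 → 1 = 1
(v ∧ (u → u)) ∧ (v → ~u) = 2/3 ∧ 1 = 2/3
((v ∧ (u → u)) ∧ (v → ~u)) ∧ v = 2/3 ∧ 2/3 = 2/3
u → u = 0 → 0 = 1
v ∧ (u → u) = 2/3 ∧ 1 = 2/3
v → u = 2/3 → 0 = 1/3
(v ∧ (u → u)) ∧ (v → u) = 2/3 ∧ 1/3 = 1/3
(((v ∧ (u → u)) ∧ (v → ~u)) ∧ v) → ((v ∧ (u → u)) ∧ (v → u)) = 2/3 → 1/3 = 2/3
This gives 2/3 ≠ 1.

No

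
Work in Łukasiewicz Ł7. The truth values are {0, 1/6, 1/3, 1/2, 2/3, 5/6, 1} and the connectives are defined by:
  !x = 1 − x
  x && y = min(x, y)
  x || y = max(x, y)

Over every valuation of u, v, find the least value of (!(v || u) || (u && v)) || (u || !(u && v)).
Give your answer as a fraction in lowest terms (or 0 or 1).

1/2

Take u = 1/2, v = 1/2:
v || u = 1/2 || 1/2 = 1/2
!(v || u) = !1/2 = 1/2
u && v = 1/2 && 1/2 = 1/2
!(v || u) || (u && v) = 1/2 || 1/2 = 1/2
u && v = 1/2 && 1/2 = 1/2
!(u && v) = !1/2 = 1/2
u || !(u && v) = 1/2 || 1/2 = 1/2
(!(v || u) || (u && v)) || (u || !(u && v)) = 1/2 || 1/2 = 1/2
No assignment yields a value below 1/2, so this is the minimum.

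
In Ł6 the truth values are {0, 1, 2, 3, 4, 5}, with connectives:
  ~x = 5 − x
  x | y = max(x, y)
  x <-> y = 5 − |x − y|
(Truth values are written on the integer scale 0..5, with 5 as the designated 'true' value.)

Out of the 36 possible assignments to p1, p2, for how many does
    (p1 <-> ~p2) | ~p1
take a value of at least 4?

23

value 5: 11 assignments (counts)
value 4: 12 assignments (counts)
value 3: 7 assignments
value 2: 3 assignments
value 1: 2 assignments
value 0: 1 assignment
So 23 of the 36 assignments meet the threshold.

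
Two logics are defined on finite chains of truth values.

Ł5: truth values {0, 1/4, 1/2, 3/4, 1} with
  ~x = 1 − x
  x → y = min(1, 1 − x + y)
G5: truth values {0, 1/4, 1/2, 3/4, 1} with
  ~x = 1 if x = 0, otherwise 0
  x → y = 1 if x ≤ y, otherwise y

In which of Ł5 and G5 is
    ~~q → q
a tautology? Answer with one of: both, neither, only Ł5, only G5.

only Ł5

In Ł5: every assignment gives 1 — tautology.
In G5: at q = 1/4 the value is 1/4 — not a tautology.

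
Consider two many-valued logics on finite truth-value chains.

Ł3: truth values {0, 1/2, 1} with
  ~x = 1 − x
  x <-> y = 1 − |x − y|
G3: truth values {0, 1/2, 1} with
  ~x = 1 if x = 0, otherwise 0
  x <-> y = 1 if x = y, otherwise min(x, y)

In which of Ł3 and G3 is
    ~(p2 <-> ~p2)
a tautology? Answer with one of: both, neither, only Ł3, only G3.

only G3

In Ł3: at p2 = 1/2 the value is 0 — not a tautology.
In G3: every assignment gives 1 — tautology.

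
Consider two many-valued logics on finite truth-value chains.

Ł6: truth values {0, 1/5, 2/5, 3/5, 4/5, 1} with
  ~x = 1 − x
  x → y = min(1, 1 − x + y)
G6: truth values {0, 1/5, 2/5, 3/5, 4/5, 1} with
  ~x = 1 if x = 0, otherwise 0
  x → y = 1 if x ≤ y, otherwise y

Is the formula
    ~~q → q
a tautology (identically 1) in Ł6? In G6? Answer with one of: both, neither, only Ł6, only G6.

only Ł6

In Ł6: every assignment gives 1 — tautology.
In G6: at q = 1/5 the value is 1/5 — not a tautology.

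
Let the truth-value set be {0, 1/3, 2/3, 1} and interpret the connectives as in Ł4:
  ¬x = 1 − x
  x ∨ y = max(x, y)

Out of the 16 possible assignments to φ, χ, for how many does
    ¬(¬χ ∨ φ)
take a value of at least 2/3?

φ = 0, χ = 0 ↦ 0  <
φ = 0, χ = 1/3 ↦ 1/3  <
φ = 0, χ = 2/3 ↦ 2/3  ≥
φ = 0, χ = 1 ↦ 1  ≥
φ = 1/3, χ = 0 ↦ 0  <
φ = 1/3, χ = 1/3 ↦ 1/3  <
φ = 1/3, χ = 2/3 ↦ 2/3  ≥
φ = 1/3, χ = 1 ↦ 2/3  ≥
φ = 2/3, χ = 0 ↦ 0  <
φ = 2/3, χ = 1/3 ↦ 1/3  <
φ = 2/3, χ = 2/3 ↦ 1/3  <
φ = 2/3, χ = 1 ↦ 1/3  <
φ = 1, χ = 0 ↦ 0  <
φ = 1, χ = 1/3 ↦ 0  <
φ = 1, χ = 2/3 ↦ 0  <
φ = 1, χ = 1 ↦ 0  <
So 4 of the 16 assignments meet the threshold.

4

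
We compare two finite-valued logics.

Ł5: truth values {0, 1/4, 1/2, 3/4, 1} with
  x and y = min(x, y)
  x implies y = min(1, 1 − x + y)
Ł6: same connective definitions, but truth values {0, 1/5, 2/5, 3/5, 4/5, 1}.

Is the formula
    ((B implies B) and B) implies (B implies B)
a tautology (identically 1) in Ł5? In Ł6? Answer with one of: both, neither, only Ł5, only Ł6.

In Ł5: every assignment gives 1 — tautology.
In Ł6: every assignment gives 1 — tautology.

both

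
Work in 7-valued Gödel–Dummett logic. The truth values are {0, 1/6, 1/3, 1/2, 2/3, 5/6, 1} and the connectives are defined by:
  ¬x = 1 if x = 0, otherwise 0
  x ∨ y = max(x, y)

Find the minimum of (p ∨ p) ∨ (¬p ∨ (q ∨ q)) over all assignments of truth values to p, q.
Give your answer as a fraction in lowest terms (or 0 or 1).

1/6

Take p = 1/6, q = 0:
p ∨ p = 1/6 ∨ 1/6 = 1/6
¬p = ¬1/6 = 0
q ∨ q = 0 ∨ 0 = 0
¬p ∨ (q ∨ q) = 0 ∨ 0 = 0
(p ∨ p) ∨ (¬p ∨ (q ∨ q)) = 1/6 ∨ 0 = 1/6
No assignment yields a value below 1/6, so this is the minimum.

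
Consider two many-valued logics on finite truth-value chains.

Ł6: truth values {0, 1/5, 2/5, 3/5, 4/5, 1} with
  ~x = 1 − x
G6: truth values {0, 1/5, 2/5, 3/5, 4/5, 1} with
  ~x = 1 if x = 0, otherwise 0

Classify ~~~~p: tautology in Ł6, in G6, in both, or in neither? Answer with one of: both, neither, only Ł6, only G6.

neither

In Ł6: at p = 0 the value is 0 — not a tautology.
In G6: at p = 0 the value is 0 — not a tautology.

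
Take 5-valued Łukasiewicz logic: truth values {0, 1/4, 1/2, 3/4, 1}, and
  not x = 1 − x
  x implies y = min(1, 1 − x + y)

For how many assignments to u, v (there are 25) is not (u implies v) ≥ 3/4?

value 1: 1 assignment (counts)
value 3/4: 2 assignments (counts)
value 1/2: 3 assignments
value 1/4: 4 assignments
value 0: 15 assignments
So 3 of the 25 assignments meet the threshold.

3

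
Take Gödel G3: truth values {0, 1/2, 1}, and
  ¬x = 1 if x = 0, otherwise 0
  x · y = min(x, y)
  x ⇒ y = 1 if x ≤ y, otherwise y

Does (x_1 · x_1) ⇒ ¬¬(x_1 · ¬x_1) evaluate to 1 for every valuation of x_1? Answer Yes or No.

Counterexample: take x_1 = 1/2.
x_1 · x_1 = 1/2 · 1/2 = 1/2
¬x_1 = ¬1/2 = 0
x_1 · ¬x_1 = 1/2 · 0 = 0
¬(x_1 · ¬x_1) = ¬0 = 1
¬¬(x_1 · ¬x_1) = ¬1 = 0
(x_1 · x_1) ⇒ ¬¬(x_1 · ¬x_1) = 1/2 ⇒ 0 = 0
This gives 0 ≠ 1.

No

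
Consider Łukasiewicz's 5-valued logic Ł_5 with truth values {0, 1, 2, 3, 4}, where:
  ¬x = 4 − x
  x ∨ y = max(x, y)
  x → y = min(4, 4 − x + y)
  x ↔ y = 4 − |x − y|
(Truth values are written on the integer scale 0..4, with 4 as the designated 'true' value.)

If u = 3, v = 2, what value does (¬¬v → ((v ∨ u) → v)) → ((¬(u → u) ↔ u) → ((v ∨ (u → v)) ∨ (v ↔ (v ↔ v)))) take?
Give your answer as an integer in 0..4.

4

¬v = ¬2 = 2
¬¬v = ¬2 = 2
v ∨ u = 2 ∨ 3 = 3
(v ∨ u) → v = 3 → 2 = 3
¬¬v → ((v ∨ u) → v) = 2 → 3 = 4
u → u = 3 → 3 = 4
¬(u → u) = ¬4 = 0
¬(u → u) ↔ u = 0 ↔ 3 = 1
u → v = 3 → 2 = 3
v ∨ (u → v) = 2 ∨ 3 = 3
v ↔ v = 2 ↔ 2 = 4
v ↔ (v ↔ v) = 2 ↔ 4 = 2
(v ∨ (u → v)) ∨ (v ↔ (v ↔ v)) = 3 ∨ 2 = 3
(¬(u → u) ↔ u) → ((v ∨ (u → v)) ∨ (v ↔ (v ↔ v))) = 1 → 3 = 4
(¬¬v → ((v ∨ u) → v)) → ((¬(u → u) ↔ u) → ((v ∨ (u → v)) ∨ (v ↔ (v ↔ v)))) = 4 → 4 = 4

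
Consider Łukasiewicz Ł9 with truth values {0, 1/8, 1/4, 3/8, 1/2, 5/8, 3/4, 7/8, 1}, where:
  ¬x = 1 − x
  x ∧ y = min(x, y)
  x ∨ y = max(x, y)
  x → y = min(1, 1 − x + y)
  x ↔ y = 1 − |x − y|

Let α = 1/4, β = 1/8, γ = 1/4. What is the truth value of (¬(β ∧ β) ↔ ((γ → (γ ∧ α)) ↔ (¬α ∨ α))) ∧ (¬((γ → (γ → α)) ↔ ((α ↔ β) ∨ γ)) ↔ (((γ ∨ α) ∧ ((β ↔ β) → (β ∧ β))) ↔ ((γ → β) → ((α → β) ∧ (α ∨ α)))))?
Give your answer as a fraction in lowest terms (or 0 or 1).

3/8

β ∧ β = 1/8 ∧ 1/8 = 1/8
¬(β ∧ β) = ¬1/8 = 7/8
γ ∧ α = 1/4 ∧ 1/4 = 1/4
γ → (γ ∧ α) = 1/4 → 1/4 = 1
¬α = ¬1/4 = 3/4
¬α ∨ α = 3/4 ∨ 1/4 = 3/4
(γ → (γ ∧ α)) ↔ (¬α ∨ α) = 1 ↔ 3/4 = 3/4
¬(β ∧ β) ↔ ((γ → (γ ∧ α)) ↔ (¬α ∨ α)) = 7/8 ↔ 3/4 = 7/8
γ → α = 1/4 → 1/4 = 1
γ → (γ → α) = 1/4 → 1 = 1
α ↔ β = 1/4 ↔ 1/8 = 7/8
(α ↔ β) ∨ γ = 7/8 ∨ 1/4 = 7/8
(γ → (γ → α)) ↔ ((α ↔ β) ∨ γ) = 1 ↔ 7/8 = 7/8
¬((γ → (γ → α)) ↔ ((α ↔ β) ∨ γ)) = ¬7/8 = 1/8
γ ∨ α = 1/4 ∨ 1/4 = 1/4
β ↔ β = 1/8 ↔ 1/8 = 1
β ∧ β = 1/8 ∧ 1/8 = 1/8
(β ↔ β) → (β ∧ β) = 1 → 1/8 = 1/8
(γ ∨ α) ∧ ((β ↔ β) → (β ∧ β)) = 1/4 ∧ 1/8 = 1/8
γ → β = 1/4 → 1/8 = 7/8
α → β = 1/4 → 1/8 = 7/8
α ∨ α = 1/4 ∨ 1/4 = 1/4
(α → β) ∧ (α ∨ α) = 7/8 ∧ 1/4 = 1/4
(γ → β) → ((α → β) ∧ (α ∨ α)) = 7/8 → 1/4 = 3/8
((γ ∨ α) ∧ ((β ↔ β) → (β ∧ β))) ↔ ((γ → β) → ((α → β) ∧ (α ∨ α))) = 1/8 ↔ 3/8 = 3/4
¬((γ → (γ → α)) ↔ ((α ↔ β) ∨ γ)) ↔ (((γ ∨ α) ∧ ((β ↔ β) → (β ∧ β))) ↔ ((γ → β) → ((α → β) ∧ (α ∨ α)))) = 1/8 ↔ 3/4 = 3/8
(¬(β ∧ β) ↔ ((γ → (γ ∧ α)) ↔ (¬α ∨ α))) ∧ (¬((γ → (γ → α)) ↔ ((α ↔ β) ∨ γ)) ↔ (((γ ∨ α) ∧ ((β ↔ β) → (β ∧ β))) ↔ ((γ → β) → ((α → β) ∧ (α ∨ α))))) = 7/8 ∧ 3/8 = 3/8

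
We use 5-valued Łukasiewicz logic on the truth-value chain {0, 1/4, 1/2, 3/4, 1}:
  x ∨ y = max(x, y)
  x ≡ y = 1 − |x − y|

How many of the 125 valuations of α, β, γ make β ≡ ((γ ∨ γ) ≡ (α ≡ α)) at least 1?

value 1: 25 assignments (counts)
value 3/4: 40 assignments
value 1/2: 30 assignments
value 1/4: 20 assignments
value 0: 10 assignments
So 25 of the 125 assignments meet the threshold.

25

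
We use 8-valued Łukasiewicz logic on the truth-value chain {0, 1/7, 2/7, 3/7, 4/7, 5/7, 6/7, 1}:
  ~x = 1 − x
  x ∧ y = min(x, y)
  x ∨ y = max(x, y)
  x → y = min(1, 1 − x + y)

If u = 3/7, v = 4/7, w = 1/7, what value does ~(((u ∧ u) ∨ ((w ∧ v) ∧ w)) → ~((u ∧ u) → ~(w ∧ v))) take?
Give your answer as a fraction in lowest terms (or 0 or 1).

3/7

u ∧ u = 3/7 ∧ 3/7 = 3/7
w ∧ v = 1/7 ∧ 4/7 = 1/7
(w ∧ v) ∧ w = 1/7 ∧ 1/7 = 1/7
(u ∧ u) ∨ ((w ∧ v) ∧ w) = 3/7 ∨ 1/7 = 3/7
u ∧ u = 3/7 ∧ 3/7 = 3/7
w ∧ v = 1/7 ∧ 4/7 = 1/7
~(w ∧ v) = ~1/7 = 6/7
(u ∧ u) → ~(w ∧ v) = 3/7 → 6/7 = 1
~((u ∧ u) → ~(w ∧ v)) = ~1 = 0
((u ∧ u) ∨ ((w ∧ v) ∧ w)) → ~((u ∧ u) → ~(w ∧ v)) = 3/7 → 0 = 4/7
~(((u ∧ u) ∨ ((w ∧ v) ∧ w)) → ~((u ∧ u) → ~(w ∧ v))) = ~4/7 = 3/7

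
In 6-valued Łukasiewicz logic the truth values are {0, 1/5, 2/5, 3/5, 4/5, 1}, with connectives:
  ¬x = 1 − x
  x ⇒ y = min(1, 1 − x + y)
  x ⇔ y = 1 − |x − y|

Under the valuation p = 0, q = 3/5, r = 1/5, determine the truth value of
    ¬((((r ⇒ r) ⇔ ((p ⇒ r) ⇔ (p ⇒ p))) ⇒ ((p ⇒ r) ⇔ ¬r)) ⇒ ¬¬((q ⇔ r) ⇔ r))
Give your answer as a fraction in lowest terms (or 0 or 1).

r ⇒ r = 1/5 ⇒ 1/5 = 1
p ⇒ r = 0 ⇒ 1/5 = 1
p ⇒ p = 0 ⇒ 0 = 1
(p ⇒ r) ⇔ (p ⇒ p) = 1 ⇔ 1 = 1
(r ⇒ r) ⇔ ((p ⇒ r) ⇔ (p ⇒ p)) = 1 ⇔ 1 = 1
p ⇒ r = 0 ⇒ 1/5 = 1
¬r = ¬1/5 = 4/5
(p ⇒ r) ⇔ ¬r = 1 ⇔ 4/5 = 4/5
((r ⇒ r) ⇔ ((p ⇒ r) ⇔ (p ⇒ p))) ⇒ ((p ⇒ r) ⇔ ¬r) = 1 ⇒ 4/5 = 4/5
q ⇔ r = 3/5 ⇔ 1/5 = 3/5
(q ⇔ r) ⇔ r = 3/5 ⇔ 1/5 = 3/5
¬((q ⇔ r) ⇔ r) = ¬3/5 = 2/5
¬¬((q ⇔ r) ⇔ r) = ¬2/5 = 3/5
(((r ⇒ r) ⇔ ((p ⇒ r) ⇔ (p ⇒ p))) ⇒ ((p ⇒ r) ⇔ ¬r)) ⇒ ¬¬((q ⇔ r) ⇔ r) = 4/5 ⇒ 3/5 = 4/5
¬((((r ⇒ r) ⇔ ((p ⇒ r) ⇔ (p ⇒ p))) ⇒ ((p ⇒ r) ⇔ ¬r)) ⇒ ¬¬((q ⇔ r) ⇔ r)) = ¬4/5 = 1/5

1/5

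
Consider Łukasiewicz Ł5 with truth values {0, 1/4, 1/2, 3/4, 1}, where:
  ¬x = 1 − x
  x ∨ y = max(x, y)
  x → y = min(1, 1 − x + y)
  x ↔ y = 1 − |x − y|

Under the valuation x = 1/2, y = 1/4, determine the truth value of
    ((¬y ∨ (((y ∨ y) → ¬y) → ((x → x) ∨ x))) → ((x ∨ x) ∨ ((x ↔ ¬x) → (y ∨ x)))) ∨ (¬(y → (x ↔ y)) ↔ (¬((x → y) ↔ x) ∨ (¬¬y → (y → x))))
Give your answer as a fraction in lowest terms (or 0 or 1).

1/2

¬y = ¬1/4 = 3/4
y ∨ y = 1/4 ∨ 1/4 = 1/4
¬y = ¬1/4 = 3/4
(y ∨ y) → ¬y = 1/4 → 3/4 = 1
x → x = 1/2 → 1/2 = 1
(x → x) ∨ x = 1 ∨ 1/2 = 1
((y ∨ y) → ¬y) → ((x → x) ∨ x) = 1 → 1 = 1
¬y ∨ (((y ∨ y) → ¬y) → ((x → x) ∨ x)) = 3/4 ∨ 1 = 1
x ∨ x = 1/2 ∨ 1/2 = 1/2
¬x = ¬1/2 = 1/2
x ↔ ¬x = 1/2 ↔ 1/2 = 1
y ∨ x = 1/4 ∨ 1/2 = 1/2
(x ↔ ¬x) → (y ∨ x) = 1 → 1/2 = 1/2
(x ∨ x) ∨ ((x ↔ ¬x) → (y ∨ x)) = 1/2 ∨ 1/2 = 1/2
(¬y ∨ (((y ∨ y) → ¬y) → ((x → x) ∨ x))) → ((x ∨ x) ∨ ((x ↔ ¬x) → (y ∨ x))) = 1 → 1/2 = 1/2
x ↔ y = 1/2 ↔ 1/4 = 3/4
y → (x ↔ y) = 1/4 → 3/4 = 1
¬(y → (x ↔ y)) = ¬1 = 0
x → y = 1/2 → 1/4 = 3/4
(x → y) ↔ x = 3/4 ↔ 1/2 = 3/4
¬((x → y) ↔ x) = ¬3/4 = 1/4
¬y = ¬1/4 = 3/4
¬¬y = ¬3/4 = 1/4
y → x = 1/4 → 1/2 = 1
¬¬y → (y → x) = 1/4 → 1 = 1
¬((x → y) ↔ x) ∨ (¬¬y → (y → x)) = 1/4 ∨ 1 = 1
¬(y → (x ↔ y)) ↔ (¬((x → y) ↔ x) ∨ (¬¬y → (y → x))) = 0 ↔ 1 = 0
((¬y ∨ (((y ∨ y) → ¬y) → ((x → x) ∨ x))) → ((x ∨ x) ∨ ((x ↔ ¬x) → (y ∨ x)))) ∨ (¬(y → (x ↔ y)) ↔ (¬((x → y) ↔ x) ∨ (¬¬y → (y → x)))) = 1/2 ∨ 0 = 1/2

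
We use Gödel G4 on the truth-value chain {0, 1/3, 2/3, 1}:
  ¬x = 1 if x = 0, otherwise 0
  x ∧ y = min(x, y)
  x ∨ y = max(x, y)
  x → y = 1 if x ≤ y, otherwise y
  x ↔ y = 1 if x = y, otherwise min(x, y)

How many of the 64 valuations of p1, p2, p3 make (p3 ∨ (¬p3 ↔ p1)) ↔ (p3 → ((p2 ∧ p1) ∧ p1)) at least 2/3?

value 1: 5 assignments (counts)
value 2/3: 11 assignments (counts)
value 1/3: 23 assignments
value 0: 25 assignments
So 16 of the 64 assignments meet the threshold.

16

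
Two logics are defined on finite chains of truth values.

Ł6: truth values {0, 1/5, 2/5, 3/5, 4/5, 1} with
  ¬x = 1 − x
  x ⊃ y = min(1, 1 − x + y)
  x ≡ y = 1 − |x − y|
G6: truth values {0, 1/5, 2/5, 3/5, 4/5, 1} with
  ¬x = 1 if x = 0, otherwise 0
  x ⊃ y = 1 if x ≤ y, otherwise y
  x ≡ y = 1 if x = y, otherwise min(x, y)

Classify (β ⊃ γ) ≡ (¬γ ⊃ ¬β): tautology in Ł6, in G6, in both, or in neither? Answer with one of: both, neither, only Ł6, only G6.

In Ł6: every assignment gives 1 — tautology.
In G6: at β = 2/5, γ = 1/5 the value is 1/5 — not a tautology.

only Ł6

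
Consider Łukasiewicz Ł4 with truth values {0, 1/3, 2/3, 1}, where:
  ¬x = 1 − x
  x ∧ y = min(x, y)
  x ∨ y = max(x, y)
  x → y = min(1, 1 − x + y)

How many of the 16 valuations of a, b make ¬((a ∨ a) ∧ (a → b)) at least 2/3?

a = 0, b = 0 ↦ 1  ≥
a = 0, b = 1/3 ↦ 1  ≥
a = 0, b = 2/3 ↦ 1  ≥
a = 0, b = 1 ↦ 1  ≥
a = 1/3, b = 0 ↦ 2/3  ≥
a = 1/3, b = 1/3 ↦ 2/3  ≥
a = 1/3, b = 2/3 ↦ 2/3  ≥
a = 1/3, b = 1 ↦ 2/3  ≥
a = 2/3, b = 0 ↦ 2/3  ≥
a = 2/3, b = 1/3 ↦ 1/3  <
a = 2/3, b = 2/3 ↦ 1/3  <
a = 2/3, b = 1 ↦ 1/3  <
a = 1, b = 0 ↦ 1  ≥
a = 1, b = 1/3 ↦ 2/3  ≥
a = 1, b = 2/3 ↦ 1/3  <
a = 1, b = 1 ↦ 0  <
So 11 of the 16 assignments meet the threshold.

11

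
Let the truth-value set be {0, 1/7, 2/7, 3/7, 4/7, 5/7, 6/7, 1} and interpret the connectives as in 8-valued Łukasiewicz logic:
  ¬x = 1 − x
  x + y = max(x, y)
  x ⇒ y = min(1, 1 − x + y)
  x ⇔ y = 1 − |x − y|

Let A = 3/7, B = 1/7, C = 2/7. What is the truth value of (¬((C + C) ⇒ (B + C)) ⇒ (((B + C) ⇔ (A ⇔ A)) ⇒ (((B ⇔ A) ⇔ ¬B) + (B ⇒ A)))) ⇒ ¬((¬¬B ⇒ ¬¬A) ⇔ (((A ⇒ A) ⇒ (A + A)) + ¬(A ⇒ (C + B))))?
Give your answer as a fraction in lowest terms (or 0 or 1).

4/7

C + C = 2/7 + 2/7 = 2/7
B + C = 1/7 + 2/7 = 2/7
(C + C) ⇒ (B + C) = 2/7 ⇒ 2/7 = 1
¬((C + C) ⇒ (B + C)) = ¬1 = 0
B + C = 1/7 + 2/7 = 2/7
A ⇔ A = 3/7 ⇔ 3/7 = 1
(B + C) ⇔ (A ⇔ A) = 2/7 ⇔ 1 = 2/7
B ⇔ A = 1/7 ⇔ 3/7 = 5/7
¬B = ¬1/7 = 6/7
(B ⇔ A) ⇔ ¬B = 5/7 ⇔ 6/7 = 6/7
B ⇒ A = 1/7 ⇒ 3/7 = 1
((B ⇔ A) ⇔ ¬B) + (B ⇒ A) = 6/7 + 1 = 1
((B + C) ⇔ (A ⇔ A)) ⇒ (((B ⇔ A) ⇔ ¬B) + (B ⇒ A)) = 2/7 ⇒ 1 = 1
¬((C + C) ⇒ (B + C)) ⇒ (((B + C) ⇔ (A ⇔ A)) ⇒ (((B ⇔ A) ⇔ ¬B) + (B ⇒ A))) = 0 ⇒ 1 = 1
¬B = ¬1/7 = 6/7
¬¬B = ¬6/7 = 1/7
¬A = ¬3/7 = 4/7
¬¬A = ¬4/7 = 3/7
¬¬B ⇒ ¬¬A = 1/7 ⇒ 3/7 = 1
A ⇒ A = 3/7 ⇒ 3/7 = 1
A + A = 3/7 + 3/7 = 3/7
(A ⇒ A) ⇒ (A + A) = 1 ⇒ 3/7 = 3/7
C + B = 2/7 + 1/7 = 2/7
A ⇒ (C + B) = 3/7 ⇒ 2/7 = 6/7
¬(A ⇒ (C + B)) = ¬6/7 = 1/7
((A ⇒ A) ⇒ (A + A)) + ¬(A ⇒ (C + B)) = 3/7 + 1/7 = 3/7
(¬¬B ⇒ ¬¬A) ⇔ (((A ⇒ A) ⇒ (A + A)) + ¬(A ⇒ (C + B))) = 1 ⇔ 3/7 = 3/7
¬((¬¬B ⇒ ¬¬A) ⇔ (((A ⇒ A) ⇒ (A + A)) + ¬(A ⇒ (C + B)))) = ¬3/7 = 4/7
(¬((C + C) ⇒ (B + C)) ⇒ (((B + C) ⇔ (A ⇔ A)) ⇒ (((B ⇔ A) ⇔ ¬B) + (B ⇒ A)))) ⇒ ¬((¬¬B ⇒ ¬¬A) ⇔ (((A ⇒ A) ⇒ (A + A)) + ¬(A ⇒ (C + B)))) = 1 ⇒ 4/7 = 4/7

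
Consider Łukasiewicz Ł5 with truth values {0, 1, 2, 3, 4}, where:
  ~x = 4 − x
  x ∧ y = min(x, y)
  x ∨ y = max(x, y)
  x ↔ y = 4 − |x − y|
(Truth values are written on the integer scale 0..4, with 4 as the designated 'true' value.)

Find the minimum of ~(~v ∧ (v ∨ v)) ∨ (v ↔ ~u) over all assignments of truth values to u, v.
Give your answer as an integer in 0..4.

2

Take u = 0, v = 2:
~v = ~2 = 2
v ∨ v = 2 ∨ 2 = 2
~v ∧ (v ∨ v) = 2 ∧ 2 = 2
~(~v ∧ (v ∨ v)) = ~2 = 2
~u = ~0 = 4
v ↔ ~u = 2 ↔ 4 = 2
~(~v ∧ (v ∨ v)) ∨ (v ↔ ~u) = 2 ∨ 2 = 2
No assignment yields a value below 2, so this is the minimum.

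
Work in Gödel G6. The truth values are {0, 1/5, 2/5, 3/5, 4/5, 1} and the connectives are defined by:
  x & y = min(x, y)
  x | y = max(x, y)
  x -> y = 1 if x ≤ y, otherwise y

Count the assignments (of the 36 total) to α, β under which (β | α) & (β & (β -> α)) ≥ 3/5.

9

value 1: 1 assignment (counts)
value 4/5: 3 assignments (counts)
value 3/5: 5 assignments (counts)
value 2/5: 7 assignments
value 1/5: 9 assignments
value 0: 11 assignments
So 9 of the 36 assignments meet the threshold.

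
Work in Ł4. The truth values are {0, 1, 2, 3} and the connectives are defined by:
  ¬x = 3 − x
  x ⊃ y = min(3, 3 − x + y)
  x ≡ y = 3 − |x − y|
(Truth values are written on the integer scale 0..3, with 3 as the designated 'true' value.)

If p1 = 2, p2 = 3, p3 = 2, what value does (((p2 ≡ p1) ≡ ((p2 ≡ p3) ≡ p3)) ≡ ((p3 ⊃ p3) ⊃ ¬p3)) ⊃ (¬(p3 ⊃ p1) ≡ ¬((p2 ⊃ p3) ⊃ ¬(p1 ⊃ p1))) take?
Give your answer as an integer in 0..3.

p2 ≡ p1 = 3 ≡ 2 = 2
p2 ≡ p3 = 3 ≡ 2 = 2
(p2 ≡ p3) ≡ p3 = 2 ≡ 2 = 3
(p2 ≡ p1) ≡ ((p2 ≡ p3) ≡ p3) = 2 ≡ 3 = 2
p3 ⊃ p3 = 2 ⊃ 2 = 3
¬p3 = ¬2 = 1
(p3 ⊃ p3) ⊃ ¬p3 = 3 ⊃ 1 = 1
((p2 ≡ p1) ≡ ((p2 ≡ p3) ≡ p3)) ≡ ((p3 ⊃ p3) ⊃ ¬p3) = 2 ≡ 1 = 2
p3 ⊃ p1 = 2 ⊃ 2 = 3
¬(p3 ⊃ p1) = ¬3 = 0
p2 ⊃ p3 = 3 ⊃ 2 = 2
p1 ⊃ p1 = 2 ⊃ 2 = 3
¬(p1 ⊃ p1) = ¬3 = 0
(p2 ⊃ p3) ⊃ ¬(p1 ⊃ p1) = 2 ⊃ 0 = 1
¬((p2 ⊃ p3) ⊃ ¬(p1 ⊃ p1)) = ¬1 = 2
¬(p3 ⊃ p1) ≡ ¬((p2 ⊃ p3) ⊃ ¬(p1 ⊃ p1)) = 0 ≡ 2 = 1
(((p2 ≡ p1) ≡ ((p2 ≡ p3) ≡ p3)) ≡ ((p3 ⊃ p3) ⊃ ¬p3)) ⊃ (¬(p3 ⊃ p1) ≡ ¬((p2 ⊃ p3) ⊃ ¬(p1 ⊃ p1))) = 2 ⊃ 1 = 2

2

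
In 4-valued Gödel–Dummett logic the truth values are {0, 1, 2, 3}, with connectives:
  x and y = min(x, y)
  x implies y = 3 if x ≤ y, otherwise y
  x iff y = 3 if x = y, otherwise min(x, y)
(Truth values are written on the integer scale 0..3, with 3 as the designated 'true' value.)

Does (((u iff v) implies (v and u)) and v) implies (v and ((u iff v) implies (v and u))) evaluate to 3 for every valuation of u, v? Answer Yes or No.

u = 0, v = 0 ↦ 3
u = 0, v = 1 ↦ 3
u = 0, v = 2 ↦ 3
u = 0, v = 3 ↦ 3
u = 1, v = 0 ↦ 3
u = 1, v = 1 ↦ 3
u = 1, v = 2 ↦ 3
u = 1, v = 3 ↦ 3
u = 2, v = 0 ↦ 3
u = 2, v = 1 ↦ 3
u = 2, v = 2 ↦ 3
u = 2, v = 3 ↦ 3
u = 3, v = 0 ↦ 3
u = 3, v = 1 ↦ 3
u = 3, v = 2 ↦ 3
u = 3, v = 3 ↦ 3
Every assignment gives a value ≥ 3.

Yes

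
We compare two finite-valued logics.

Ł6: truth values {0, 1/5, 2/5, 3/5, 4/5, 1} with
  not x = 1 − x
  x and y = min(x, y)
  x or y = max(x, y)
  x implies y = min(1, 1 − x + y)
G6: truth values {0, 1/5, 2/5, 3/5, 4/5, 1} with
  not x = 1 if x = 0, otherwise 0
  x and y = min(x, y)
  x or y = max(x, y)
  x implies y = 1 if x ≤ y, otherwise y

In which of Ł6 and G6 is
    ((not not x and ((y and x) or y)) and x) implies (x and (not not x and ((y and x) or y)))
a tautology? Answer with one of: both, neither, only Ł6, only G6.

In Ł6: every assignment gives 1 — tautology.
In G6: every assignment gives 1 — tautology.

both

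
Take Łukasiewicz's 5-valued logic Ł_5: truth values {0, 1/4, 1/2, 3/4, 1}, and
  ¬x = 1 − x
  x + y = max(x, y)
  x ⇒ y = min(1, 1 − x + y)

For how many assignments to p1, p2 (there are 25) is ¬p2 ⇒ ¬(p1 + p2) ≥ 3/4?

value 1: 15 assignments (counts)
value 3/4: 4 assignments (counts)
value 1/2: 3 assignments
value 1/4: 2 assignments
value 0: 1 assignment
So 19 of the 25 assignments meet the threshold.

19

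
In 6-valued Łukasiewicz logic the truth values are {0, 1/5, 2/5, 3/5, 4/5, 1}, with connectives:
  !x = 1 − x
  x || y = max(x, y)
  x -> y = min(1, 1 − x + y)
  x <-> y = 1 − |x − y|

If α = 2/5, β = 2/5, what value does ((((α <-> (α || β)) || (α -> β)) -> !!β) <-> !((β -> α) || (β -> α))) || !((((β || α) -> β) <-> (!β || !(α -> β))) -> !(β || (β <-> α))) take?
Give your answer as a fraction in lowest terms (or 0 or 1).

α || β = 2/5 || 2/5 = 2/5
α <-> (α || β) = 2/5 <-> 2/5 = 1
α -> β = 2/5 -> 2/5 = 1
(α <-> (α || β)) || (α -> β) = 1 || 1 = 1
!β = !2/5 = 3/5
!!β = !3/5 = 2/5
((α <-> (α || β)) || (α -> β)) -> !!β = 1 -> 2/5 = 2/5
β -> α = 2/5 -> 2/5 = 1
β -> α = 2/5 -> 2/5 = 1
(β -> α) || (β -> α) = 1 || 1 = 1
!((β -> α) || (β -> α)) = !1 = 0
(((α <-> (α || β)) || (α -> β)) -> !!β) <-> !((β -> α) || (β -> α)) = 2/5 <-> 0 = 3/5
β || α = 2/5 || 2/5 = 2/5
(β || α) -> β = 2/5 -> 2/5 = 1
!β = !2/5 = 3/5
α -> β = 2/5 -> 2/5 = 1
!(α -> β) = !1 = 0
!β || !(α -> β) = 3/5 || 0 = 3/5
((β || α) -> β) <-> (!β || !(α -> β)) = 1 <-> 3/5 = 3/5
β <-> α = 2/5 <-> 2/5 = 1
β || (β <-> α) = 2/5 || 1 = 1
!(β || (β <-> α)) = !1 = 0
(((β || α) -> β) <-> (!β || !(α -> β))) -> !(β || (β <-> α)) = 3/5 -> 0 = 2/5
!((((β || α) -> β) <-> (!β || !(α -> β))) -> !(β || (β <-> α))) = !2/5 = 3/5
((((α <-> (α || β)) || (α -> β)) -> !!β) <-> !((β -> α) || (β -> α))) || !((((β || α) -> β) <-> (!β || !(α -> β))) -> !(β || (β <-> α))) = 3/5 || 3/5 = 3/5

3/5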